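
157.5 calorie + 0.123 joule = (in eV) 4.114e+21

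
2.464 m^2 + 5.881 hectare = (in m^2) 5.881e+04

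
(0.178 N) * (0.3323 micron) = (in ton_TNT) 1.414e-17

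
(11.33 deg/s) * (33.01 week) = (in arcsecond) 8.143e+11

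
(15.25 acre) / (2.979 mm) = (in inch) 8.156e+08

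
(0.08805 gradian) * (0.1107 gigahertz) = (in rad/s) 1.531e+05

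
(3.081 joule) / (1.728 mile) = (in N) 0.001108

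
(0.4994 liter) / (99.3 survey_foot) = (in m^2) 1.65e-05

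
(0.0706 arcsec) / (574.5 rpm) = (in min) 9.482e-11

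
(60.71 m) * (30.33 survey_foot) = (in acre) 0.1387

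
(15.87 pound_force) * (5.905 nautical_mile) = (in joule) 7.72e+05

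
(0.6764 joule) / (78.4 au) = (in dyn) 5.767e-09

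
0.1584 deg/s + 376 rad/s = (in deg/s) 2.154e+04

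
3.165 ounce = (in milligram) 8.973e+04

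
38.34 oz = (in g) 1087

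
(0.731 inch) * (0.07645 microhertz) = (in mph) 3.175e-09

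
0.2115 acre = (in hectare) 0.08559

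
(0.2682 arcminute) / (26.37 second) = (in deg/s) 0.0001695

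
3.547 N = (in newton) 3.547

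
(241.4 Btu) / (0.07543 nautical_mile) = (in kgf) 185.9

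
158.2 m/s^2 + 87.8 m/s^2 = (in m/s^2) 246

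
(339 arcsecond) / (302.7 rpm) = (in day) 6.001e-10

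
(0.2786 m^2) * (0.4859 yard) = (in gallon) 32.7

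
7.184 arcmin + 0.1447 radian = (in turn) 0.02336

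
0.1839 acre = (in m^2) 744.2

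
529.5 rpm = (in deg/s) 3177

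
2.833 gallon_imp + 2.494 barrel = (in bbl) 2.575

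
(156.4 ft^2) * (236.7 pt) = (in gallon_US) 320.5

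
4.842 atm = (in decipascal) 4.906e+06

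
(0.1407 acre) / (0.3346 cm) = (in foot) 5.583e+05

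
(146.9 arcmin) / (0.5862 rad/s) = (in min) 0.001215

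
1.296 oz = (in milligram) 3.674e+04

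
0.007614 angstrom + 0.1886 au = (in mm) 2.821e+13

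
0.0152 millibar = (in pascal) 1.52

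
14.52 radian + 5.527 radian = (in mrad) 2.005e+04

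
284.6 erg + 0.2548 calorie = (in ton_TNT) 2.548e-10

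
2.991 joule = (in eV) 1.867e+19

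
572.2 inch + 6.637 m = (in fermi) 2.117e+16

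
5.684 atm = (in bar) 5.759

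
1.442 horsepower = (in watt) 1075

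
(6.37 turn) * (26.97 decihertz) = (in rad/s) 107.9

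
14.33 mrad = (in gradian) 0.9123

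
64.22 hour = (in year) 0.007331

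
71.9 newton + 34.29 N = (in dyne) 1.062e+07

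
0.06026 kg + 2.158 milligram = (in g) 60.26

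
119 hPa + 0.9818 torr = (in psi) 1.745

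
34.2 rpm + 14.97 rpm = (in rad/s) 5.149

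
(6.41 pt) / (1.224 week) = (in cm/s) 3.055e-07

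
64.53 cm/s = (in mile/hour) 1.443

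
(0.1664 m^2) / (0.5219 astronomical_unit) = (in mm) 2.131e-09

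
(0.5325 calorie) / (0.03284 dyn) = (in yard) 7.419e+06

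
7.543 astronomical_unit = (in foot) 3.702e+12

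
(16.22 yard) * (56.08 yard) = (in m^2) 760.6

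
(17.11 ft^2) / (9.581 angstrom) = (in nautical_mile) 8.958e+05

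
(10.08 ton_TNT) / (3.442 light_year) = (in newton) 1.295e-06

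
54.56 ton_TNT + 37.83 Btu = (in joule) 2.283e+11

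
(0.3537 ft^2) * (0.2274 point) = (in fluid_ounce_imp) 0.09278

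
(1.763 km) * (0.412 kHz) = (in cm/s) 7.264e+07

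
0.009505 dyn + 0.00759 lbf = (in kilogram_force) 0.003443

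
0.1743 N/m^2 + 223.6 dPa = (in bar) 0.0002253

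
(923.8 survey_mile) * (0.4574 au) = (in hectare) 1.017e+13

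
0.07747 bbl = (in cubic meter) 0.01232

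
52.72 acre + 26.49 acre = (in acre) 79.21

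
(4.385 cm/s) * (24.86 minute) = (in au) 4.372e-10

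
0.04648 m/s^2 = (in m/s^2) 0.04648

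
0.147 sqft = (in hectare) 1.366e-06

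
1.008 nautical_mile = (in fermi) 1.867e+18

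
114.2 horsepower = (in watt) 8.516e+04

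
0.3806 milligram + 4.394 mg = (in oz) 0.0001684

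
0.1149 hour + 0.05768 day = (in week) 0.008924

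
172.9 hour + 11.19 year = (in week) 584.5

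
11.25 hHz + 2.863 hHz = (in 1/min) 8.468e+04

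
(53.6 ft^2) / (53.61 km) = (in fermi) 9.289e+10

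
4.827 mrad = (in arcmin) 16.59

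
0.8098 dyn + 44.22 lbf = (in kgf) 20.06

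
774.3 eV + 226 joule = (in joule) 226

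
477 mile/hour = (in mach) 0.6262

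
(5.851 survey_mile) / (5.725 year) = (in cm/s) 0.005216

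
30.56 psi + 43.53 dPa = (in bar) 2.107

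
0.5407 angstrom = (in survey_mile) 3.36e-14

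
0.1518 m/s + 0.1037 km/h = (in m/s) 0.1806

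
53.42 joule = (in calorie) 12.77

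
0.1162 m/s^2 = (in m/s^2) 0.1162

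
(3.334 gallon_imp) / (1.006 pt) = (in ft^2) 459.7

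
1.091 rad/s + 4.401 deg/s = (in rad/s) 1.168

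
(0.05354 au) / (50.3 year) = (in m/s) 5.049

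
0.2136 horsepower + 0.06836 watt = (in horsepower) 0.2137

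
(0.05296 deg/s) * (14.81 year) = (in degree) 2.473e+07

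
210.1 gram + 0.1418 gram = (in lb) 0.4635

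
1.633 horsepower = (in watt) 1218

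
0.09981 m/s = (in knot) 0.194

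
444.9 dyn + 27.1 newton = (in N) 27.1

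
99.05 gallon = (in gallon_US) 99.05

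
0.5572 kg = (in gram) 557.2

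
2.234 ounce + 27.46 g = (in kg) 0.09079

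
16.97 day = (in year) 0.04649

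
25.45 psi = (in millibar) 1755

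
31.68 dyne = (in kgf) 3.23e-05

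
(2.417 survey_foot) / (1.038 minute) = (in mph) 0.02646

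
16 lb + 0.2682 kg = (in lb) 16.59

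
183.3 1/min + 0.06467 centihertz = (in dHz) 30.56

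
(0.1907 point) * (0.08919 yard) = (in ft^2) 5.906e-05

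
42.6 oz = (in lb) 2.663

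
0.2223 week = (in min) 2241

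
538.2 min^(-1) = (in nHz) 8.97e+09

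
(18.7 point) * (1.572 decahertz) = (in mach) 0.0003046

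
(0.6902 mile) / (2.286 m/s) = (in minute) 8.098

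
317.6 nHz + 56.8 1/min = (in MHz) 9.467e-07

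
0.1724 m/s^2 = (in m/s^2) 0.1724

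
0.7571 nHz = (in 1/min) 4.543e-08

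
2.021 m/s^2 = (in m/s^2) 2.021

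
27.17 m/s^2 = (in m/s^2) 27.17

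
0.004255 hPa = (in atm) 4.199e-06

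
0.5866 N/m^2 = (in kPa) 0.0005866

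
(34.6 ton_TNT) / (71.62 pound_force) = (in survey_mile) 2.824e+05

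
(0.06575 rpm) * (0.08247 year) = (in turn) 2850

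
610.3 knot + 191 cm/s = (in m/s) 315.9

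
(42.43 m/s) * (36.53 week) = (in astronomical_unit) 0.006266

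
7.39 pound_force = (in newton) 32.87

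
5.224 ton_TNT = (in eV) 1.364e+29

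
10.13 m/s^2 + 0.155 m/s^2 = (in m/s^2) 10.29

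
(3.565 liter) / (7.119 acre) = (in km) 1.237e-10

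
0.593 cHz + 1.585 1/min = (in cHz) 3.235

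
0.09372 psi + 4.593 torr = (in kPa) 1.259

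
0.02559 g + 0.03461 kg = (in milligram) 3.464e+04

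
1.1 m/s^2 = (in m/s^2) 1.1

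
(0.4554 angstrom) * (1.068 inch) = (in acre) 3.053e-16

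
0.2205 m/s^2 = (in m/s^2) 0.2205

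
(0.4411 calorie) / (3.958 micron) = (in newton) 4.663e+05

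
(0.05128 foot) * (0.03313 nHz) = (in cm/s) 5.178e-11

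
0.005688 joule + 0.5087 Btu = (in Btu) 0.5087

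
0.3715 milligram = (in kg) 3.715e-07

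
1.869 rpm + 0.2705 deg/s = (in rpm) 1.914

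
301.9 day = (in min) 4.347e+05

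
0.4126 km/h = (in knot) 0.2228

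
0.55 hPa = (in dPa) 550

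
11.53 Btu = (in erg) 1.216e+11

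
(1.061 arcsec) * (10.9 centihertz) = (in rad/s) 5.607e-07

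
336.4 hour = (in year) 0.0384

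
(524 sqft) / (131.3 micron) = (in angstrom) 3.708e+15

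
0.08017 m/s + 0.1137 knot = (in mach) 0.0004072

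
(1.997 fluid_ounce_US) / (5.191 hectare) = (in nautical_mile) 6.143e-13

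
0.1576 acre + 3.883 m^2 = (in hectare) 0.06417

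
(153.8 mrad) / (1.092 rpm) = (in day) 1.557e-05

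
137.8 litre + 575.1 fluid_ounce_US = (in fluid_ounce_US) 5235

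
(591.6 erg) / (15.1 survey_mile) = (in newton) 2.434e-09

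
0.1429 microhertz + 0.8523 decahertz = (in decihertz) 85.23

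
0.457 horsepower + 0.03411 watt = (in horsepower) 0.457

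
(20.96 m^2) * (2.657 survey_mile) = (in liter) 8.963e+07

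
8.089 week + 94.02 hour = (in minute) 8.718e+04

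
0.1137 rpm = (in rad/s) 0.01191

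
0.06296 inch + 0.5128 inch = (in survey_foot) 0.04798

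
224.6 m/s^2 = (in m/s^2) 224.6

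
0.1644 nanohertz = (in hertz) 1.644e-10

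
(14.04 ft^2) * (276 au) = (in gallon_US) 1.423e+16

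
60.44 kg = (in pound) 133.2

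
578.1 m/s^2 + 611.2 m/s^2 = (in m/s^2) 1189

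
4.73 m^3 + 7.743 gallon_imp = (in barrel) 29.97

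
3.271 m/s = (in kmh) 11.78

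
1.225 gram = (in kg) 0.001225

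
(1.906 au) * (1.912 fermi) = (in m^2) 0.0005452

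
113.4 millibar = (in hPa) 113.4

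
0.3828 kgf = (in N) 3.754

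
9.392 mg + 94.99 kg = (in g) 9.499e+04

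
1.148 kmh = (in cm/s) 31.89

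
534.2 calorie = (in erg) 2.235e+10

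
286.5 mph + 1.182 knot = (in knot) 250.1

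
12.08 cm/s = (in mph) 0.2702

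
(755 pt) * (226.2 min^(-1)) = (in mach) 0.002949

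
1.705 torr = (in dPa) 2273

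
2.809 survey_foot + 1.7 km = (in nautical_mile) 0.9184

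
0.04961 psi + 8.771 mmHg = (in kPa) 1.511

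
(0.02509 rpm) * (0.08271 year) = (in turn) 1091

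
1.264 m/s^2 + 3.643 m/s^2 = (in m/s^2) 4.907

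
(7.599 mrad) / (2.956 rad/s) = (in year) 8.152e-11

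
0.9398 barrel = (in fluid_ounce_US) 5052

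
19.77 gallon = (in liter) 74.84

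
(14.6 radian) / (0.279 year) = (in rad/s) 1.659e-06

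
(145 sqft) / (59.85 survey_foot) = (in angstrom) 7.384e+09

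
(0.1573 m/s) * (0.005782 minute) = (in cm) 5.457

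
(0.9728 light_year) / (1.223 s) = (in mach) 2.21e+13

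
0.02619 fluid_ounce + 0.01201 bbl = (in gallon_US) 0.5046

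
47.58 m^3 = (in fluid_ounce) 1.609e+06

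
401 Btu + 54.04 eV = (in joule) 4.231e+05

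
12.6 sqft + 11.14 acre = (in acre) 11.14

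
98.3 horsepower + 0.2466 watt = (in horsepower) 98.3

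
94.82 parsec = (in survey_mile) 1.818e+15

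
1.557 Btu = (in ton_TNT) 3.926e-07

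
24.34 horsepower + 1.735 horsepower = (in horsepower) 26.07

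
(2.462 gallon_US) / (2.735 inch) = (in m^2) 0.1342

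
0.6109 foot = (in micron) 1.862e+05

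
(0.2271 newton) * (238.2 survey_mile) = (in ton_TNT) 2.081e-05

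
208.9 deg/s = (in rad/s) 3.646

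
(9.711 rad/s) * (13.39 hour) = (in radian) 4.681e+05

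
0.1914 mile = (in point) 8.732e+05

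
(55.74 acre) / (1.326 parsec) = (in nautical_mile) 2.977e-15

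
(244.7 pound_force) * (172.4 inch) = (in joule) 4766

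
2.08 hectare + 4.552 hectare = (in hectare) 6.632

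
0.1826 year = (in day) 66.65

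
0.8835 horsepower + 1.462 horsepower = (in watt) 1749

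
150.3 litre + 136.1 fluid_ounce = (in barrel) 0.9707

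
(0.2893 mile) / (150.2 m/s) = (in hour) 0.000861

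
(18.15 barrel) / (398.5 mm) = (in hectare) 0.0007241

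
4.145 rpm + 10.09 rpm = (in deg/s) 85.41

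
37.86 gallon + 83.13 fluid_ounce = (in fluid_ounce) 4929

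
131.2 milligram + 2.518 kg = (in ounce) 88.82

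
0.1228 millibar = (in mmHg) 0.09211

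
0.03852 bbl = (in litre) 6.124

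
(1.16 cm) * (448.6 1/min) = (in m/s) 0.08673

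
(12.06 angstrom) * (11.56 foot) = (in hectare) 4.249e-13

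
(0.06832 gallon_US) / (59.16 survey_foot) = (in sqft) 0.0001544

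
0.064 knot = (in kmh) 0.1185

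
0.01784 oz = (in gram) 0.5058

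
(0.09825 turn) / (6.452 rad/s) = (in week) 1.582e-07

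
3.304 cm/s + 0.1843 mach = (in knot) 122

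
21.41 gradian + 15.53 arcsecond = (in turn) 0.05354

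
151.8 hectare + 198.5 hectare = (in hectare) 350.3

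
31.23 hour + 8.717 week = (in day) 62.32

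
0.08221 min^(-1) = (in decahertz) 0.000137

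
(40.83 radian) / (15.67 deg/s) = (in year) 4.734e-06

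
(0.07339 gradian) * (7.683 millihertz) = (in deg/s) 0.0005075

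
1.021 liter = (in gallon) 0.2697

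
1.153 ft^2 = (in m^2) 0.1071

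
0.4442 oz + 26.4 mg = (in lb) 0.02782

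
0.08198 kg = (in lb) 0.1807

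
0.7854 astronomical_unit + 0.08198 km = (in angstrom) 1.175e+21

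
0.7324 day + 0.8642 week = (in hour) 162.8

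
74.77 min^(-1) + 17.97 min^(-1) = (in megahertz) 1.546e-06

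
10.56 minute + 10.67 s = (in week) 0.001065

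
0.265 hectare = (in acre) 0.6548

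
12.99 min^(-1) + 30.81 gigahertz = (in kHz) 3.081e+07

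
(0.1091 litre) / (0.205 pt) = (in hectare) 0.0001509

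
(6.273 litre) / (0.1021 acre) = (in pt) 0.04304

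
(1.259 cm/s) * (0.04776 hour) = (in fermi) 2.165e+15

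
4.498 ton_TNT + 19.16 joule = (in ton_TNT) 4.498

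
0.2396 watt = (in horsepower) 0.0003213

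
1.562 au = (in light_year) 2.47e-05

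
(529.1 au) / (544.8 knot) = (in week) 4.67e+05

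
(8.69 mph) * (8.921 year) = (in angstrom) 1.093e+19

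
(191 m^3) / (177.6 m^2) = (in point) 3049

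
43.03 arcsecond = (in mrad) 0.2086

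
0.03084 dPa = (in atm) 3.044e-08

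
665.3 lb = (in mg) 3.018e+08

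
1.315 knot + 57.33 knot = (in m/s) 30.17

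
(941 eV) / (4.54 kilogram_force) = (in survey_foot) 1.111e-17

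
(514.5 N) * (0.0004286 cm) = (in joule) 0.002205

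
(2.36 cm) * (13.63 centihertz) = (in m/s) 0.003217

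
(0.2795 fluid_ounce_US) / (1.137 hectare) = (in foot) 2.385e-09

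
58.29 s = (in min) 0.9715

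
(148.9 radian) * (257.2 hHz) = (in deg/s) 2.194e+08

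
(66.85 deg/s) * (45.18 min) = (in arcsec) 6.524e+08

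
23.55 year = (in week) 1228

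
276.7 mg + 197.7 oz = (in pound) 12.36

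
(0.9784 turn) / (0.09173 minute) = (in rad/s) 1.117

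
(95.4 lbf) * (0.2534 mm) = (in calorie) 0.0257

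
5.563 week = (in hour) 934.6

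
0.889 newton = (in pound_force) 0.1999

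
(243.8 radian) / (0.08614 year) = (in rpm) 0.000857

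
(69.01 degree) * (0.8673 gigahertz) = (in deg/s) 5.985e+10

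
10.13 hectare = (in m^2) 1.013e+05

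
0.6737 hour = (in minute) 40.42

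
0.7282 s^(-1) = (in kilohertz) 0.0007282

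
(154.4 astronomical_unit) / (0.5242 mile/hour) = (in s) 9.857e+13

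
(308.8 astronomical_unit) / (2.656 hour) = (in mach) 1.419e+07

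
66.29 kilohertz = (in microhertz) 6.629e+10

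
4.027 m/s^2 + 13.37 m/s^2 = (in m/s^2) 17.4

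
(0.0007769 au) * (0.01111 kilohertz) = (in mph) 2.888e+09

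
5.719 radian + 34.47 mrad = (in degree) 329.6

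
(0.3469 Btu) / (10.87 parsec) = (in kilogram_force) 1.113e-16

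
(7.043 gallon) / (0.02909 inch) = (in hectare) 0.003608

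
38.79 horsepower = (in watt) 2.893e+04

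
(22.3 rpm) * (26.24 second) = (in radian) 61.28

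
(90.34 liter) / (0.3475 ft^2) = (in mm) 2798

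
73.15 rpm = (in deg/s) 438.9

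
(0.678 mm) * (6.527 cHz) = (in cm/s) 0.004425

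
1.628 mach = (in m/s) 554.3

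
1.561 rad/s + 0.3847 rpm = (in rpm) 15.29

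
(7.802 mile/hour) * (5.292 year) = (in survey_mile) 3.617e+05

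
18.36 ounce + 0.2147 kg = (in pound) 1.621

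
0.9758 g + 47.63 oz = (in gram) 1351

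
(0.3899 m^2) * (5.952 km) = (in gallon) 6.131e+05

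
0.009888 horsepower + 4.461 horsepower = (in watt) 3334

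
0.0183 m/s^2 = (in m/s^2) 0.0183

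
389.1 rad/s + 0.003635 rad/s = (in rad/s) 389.1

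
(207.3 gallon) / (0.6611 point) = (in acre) 0.8314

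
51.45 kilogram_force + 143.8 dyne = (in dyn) 5.046e+07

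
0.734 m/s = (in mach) 0.002156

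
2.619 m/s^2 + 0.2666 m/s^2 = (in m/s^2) 2.886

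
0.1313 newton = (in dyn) 1.313e+04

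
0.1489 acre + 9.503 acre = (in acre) 9.652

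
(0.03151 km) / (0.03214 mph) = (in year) 6.954e-05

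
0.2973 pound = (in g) 134.9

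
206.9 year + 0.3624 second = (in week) 1.079e+04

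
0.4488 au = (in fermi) 6.714e+25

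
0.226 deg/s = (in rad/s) 0.003944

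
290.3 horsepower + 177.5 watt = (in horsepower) 290.5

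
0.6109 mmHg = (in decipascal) 814.5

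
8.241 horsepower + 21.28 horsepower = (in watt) 2.201e+04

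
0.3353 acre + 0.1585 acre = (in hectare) 0.1998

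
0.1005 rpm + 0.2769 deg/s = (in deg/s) 0.8799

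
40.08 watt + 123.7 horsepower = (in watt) 9.228e+04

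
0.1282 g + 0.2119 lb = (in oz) 3.395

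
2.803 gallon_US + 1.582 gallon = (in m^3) 0.0166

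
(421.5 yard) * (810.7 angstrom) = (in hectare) 3.125e-09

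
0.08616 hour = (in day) 0.00359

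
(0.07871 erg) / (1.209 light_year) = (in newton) 6.881e-25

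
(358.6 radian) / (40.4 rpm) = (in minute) 1.413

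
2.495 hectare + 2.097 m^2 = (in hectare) 2.495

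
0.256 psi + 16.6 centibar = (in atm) 0.1812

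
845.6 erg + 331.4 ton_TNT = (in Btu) 1.314e+09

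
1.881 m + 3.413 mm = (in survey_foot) 6.182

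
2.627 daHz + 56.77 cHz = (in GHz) 2.684e-08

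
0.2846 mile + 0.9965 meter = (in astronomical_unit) 3.068e-09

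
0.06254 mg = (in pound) 1.379e-07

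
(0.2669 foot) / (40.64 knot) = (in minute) 6.485e-05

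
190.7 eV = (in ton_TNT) 7.302e-27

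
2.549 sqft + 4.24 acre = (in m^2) 1.716e+04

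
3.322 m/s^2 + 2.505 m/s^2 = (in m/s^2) 5.827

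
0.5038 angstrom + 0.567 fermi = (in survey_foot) 1.653e-10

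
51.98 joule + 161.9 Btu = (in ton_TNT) 4.084e-05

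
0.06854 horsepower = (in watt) 51.11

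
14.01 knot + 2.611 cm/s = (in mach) 0.02124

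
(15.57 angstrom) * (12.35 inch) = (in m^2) 4.884e-10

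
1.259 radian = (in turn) 0.2004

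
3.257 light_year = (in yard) 3.37e+16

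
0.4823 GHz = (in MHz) 482.3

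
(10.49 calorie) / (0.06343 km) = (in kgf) 0.07056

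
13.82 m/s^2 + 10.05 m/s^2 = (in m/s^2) 23.87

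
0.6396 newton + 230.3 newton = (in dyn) 2.309e+07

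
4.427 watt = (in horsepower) 0.005937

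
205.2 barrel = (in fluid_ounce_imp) 1.148e+06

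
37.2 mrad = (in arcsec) 7673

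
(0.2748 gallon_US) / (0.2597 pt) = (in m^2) 11.35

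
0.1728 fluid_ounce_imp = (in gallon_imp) 0.00108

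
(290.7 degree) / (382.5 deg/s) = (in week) 1.257e-06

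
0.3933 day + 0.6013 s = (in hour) 9.439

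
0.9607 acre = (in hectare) 0.3888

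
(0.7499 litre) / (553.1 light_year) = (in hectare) 1.433e-26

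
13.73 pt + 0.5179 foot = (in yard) 0.1779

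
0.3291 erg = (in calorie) 7.866e-09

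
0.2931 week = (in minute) 2954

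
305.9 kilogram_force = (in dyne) 3e+08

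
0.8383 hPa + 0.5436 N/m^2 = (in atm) 0.0008327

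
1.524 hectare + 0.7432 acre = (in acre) 4.509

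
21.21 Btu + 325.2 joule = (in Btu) 21.52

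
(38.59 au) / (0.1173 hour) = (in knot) 2.657e+10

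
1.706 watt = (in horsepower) 0.002288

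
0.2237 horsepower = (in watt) 166.8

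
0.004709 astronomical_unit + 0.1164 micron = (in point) 1.997e+12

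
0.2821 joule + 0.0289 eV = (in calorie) 0.06742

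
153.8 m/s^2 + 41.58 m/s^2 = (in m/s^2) 195.4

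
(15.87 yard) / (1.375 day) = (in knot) 0.0002374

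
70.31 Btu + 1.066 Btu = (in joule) 7.531e+04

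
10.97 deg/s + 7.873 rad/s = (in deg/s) 462.1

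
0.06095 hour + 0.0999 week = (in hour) 16.84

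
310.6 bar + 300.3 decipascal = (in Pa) 3.106e+07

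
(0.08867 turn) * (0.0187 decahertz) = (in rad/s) 0.1042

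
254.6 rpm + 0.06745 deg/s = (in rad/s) 26.66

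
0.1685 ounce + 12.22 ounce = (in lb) 0.7743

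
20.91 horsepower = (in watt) 1.559e+04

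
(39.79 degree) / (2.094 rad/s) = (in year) 1.052e-08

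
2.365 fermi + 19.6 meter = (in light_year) 2.072e-15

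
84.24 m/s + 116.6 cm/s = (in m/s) 85.41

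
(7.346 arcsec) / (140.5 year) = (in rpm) 7.676e-14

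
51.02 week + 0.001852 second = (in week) 51.02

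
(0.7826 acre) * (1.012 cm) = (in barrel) 201.6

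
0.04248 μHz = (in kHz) 4.248e-11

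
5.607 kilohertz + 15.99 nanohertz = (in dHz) 5.607e+04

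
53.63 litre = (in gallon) 14.17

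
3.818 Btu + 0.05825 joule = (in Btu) 3.818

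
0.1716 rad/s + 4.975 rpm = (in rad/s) 0.6926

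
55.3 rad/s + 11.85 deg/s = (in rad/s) 55.51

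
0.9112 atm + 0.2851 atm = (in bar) 1.212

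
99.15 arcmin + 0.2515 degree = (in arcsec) 6854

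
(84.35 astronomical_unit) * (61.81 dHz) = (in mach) 2.291e+11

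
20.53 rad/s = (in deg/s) 1176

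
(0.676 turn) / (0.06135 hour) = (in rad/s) 0.01923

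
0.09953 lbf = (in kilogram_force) 0.04515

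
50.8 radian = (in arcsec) 1.048e+07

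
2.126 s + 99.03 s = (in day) 0.001171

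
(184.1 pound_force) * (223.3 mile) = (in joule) 2.943e+08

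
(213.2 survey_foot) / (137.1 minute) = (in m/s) 0.0079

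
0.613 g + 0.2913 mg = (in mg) 613.3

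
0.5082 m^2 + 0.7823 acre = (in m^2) 3166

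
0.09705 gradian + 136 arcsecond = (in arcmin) 7.507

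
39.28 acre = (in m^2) 1.59e+05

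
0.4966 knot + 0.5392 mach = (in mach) 0.54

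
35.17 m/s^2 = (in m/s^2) 35.17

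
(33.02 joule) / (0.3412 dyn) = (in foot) 3.175e+07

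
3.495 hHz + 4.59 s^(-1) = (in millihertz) 3.541e+05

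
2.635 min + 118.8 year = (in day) 4.336e+04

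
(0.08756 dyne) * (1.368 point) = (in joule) 4.226e-10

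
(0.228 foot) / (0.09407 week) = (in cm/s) 0.0001221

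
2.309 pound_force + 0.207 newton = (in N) 10.48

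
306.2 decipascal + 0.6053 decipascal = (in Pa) 30.68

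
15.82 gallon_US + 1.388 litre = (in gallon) 16.19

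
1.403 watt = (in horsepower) 0.001881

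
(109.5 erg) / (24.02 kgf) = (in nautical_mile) 2.51e-11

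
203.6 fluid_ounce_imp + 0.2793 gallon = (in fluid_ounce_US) 231.4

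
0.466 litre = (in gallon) 0.1231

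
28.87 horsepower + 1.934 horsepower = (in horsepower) 30.8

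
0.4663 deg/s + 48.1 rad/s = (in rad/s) 48.11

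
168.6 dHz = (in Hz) 16.86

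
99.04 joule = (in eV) 6.182e+20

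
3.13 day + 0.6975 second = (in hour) 75.12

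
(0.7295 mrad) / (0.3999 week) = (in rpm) 2.88e-08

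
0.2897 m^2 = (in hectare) 2.897e-05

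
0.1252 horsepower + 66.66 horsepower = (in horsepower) 66.79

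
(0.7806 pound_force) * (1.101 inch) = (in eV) 6.061e+17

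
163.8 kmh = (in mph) 101.8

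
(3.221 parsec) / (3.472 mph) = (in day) 7.411e+11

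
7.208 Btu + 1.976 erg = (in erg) 7.605e+10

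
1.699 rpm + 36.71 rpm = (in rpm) 38.41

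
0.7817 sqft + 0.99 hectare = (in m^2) 9900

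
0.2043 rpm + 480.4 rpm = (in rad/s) 50.33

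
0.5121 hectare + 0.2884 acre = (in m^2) 6288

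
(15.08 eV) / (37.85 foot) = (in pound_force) 4.708e-20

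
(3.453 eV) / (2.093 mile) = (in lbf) 3.692e-23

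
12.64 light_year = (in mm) 1.196e+20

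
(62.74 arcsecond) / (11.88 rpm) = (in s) 0.0002445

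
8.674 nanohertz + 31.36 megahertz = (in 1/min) 1.882e+09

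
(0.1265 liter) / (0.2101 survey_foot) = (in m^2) 0.001975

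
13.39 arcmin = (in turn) 0.0006199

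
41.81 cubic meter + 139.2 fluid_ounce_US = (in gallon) 1.105e+04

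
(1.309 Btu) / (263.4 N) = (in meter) 5.243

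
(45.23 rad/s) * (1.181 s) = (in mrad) 5.342e+04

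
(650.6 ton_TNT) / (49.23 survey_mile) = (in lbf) 7.724e+06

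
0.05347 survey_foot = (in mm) 16.3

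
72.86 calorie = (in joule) 304.8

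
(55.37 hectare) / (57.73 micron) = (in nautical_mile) 5.179e+06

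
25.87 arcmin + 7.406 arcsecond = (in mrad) 7.561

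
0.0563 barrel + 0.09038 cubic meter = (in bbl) 0.6248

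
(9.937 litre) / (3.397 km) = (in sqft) 3.149e-05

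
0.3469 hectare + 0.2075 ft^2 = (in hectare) 0.3469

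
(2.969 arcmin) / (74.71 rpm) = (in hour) 3.066e-08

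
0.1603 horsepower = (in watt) 119.5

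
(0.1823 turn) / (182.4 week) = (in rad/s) 1.038e-08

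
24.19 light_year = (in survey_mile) 1.422e+14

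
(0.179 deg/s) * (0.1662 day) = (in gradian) 2856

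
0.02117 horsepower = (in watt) 15.79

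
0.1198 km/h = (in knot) 0.06469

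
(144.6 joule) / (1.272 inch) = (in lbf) 1006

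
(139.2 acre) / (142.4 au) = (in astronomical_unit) 1.768e-19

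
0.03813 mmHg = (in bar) 5.084e-05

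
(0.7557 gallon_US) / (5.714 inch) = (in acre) 4.87e-06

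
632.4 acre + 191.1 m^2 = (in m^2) 2.559e+06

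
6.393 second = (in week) 1.057e-05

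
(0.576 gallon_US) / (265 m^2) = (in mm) 0.008228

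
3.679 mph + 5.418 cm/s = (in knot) 3.302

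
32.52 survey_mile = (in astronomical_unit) 3.498e-07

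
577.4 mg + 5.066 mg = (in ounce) 0.02055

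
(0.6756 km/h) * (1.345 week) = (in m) 1.527e+05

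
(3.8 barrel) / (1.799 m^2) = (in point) 951.9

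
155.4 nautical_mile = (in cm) 2.878e+07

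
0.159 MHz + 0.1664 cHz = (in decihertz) 1.59e+06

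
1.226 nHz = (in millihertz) 1.226e-06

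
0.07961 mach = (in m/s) 27.11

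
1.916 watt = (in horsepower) 0.002569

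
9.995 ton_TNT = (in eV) 2.61e+29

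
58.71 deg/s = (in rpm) 9.785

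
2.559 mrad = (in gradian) 0.1629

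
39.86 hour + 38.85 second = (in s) 1.435e+05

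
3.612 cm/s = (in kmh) 0.13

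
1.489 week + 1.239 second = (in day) 10.42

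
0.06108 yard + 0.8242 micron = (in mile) 3.471e-05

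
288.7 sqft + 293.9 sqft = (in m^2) 54.13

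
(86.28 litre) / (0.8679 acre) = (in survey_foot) 8.059e-05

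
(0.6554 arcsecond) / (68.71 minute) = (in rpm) 7.36e-09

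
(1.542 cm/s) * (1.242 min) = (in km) 0.001149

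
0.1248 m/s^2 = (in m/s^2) 0.1248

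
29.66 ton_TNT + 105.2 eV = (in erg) 1.241e+18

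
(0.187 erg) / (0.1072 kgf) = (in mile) 1.105e-11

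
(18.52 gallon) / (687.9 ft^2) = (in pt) 3.11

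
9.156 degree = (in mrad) 159.8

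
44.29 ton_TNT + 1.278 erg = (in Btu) 1.756e+08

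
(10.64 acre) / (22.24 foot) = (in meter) 6352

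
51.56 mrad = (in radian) 0.05156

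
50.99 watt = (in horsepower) 0.06838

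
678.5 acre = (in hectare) 274.6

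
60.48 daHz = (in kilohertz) 0.6048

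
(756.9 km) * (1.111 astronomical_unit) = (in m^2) 1.258e+17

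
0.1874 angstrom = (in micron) 1.874e-05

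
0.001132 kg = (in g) 1.132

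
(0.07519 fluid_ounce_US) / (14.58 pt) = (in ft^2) 0.004653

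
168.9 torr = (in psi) 3.266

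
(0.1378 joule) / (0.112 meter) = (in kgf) 0.1255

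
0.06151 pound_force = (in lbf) 0.06151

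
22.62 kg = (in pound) 49.87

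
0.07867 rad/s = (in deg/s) 4.507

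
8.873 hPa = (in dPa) 8873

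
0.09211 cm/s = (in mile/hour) 0.00206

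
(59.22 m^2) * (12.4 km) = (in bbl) 4.619e+06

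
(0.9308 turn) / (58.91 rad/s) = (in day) 1.149e-06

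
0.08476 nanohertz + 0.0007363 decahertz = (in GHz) 7.363e-12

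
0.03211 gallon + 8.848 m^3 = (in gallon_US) 2337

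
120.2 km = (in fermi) 1.202e+20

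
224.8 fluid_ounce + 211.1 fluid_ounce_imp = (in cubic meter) 0.01265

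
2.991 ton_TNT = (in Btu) 1.186e+07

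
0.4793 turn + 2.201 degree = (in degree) 174.7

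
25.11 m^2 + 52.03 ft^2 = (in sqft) 322.3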